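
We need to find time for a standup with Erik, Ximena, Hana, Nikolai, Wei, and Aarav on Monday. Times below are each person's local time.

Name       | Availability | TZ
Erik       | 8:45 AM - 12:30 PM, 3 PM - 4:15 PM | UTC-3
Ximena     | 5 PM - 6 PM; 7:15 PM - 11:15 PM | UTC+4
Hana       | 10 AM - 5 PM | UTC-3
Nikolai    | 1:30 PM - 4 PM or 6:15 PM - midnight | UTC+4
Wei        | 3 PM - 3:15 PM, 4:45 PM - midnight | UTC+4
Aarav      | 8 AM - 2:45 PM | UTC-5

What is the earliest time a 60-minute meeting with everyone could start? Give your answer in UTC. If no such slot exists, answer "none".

Erik in UTC: 11:45-15:30, 18:00-19:15 (add 3h to convert from UTC-3).
Ximena in UTC: 13:00-14:00, 15:15-19:15 (subtract 4h to convert from UTC+4).
Hana in UTC: 13:00-20:00 (add 3h to convert from UTC-3).
Nikolai in UTC: 09:30-12:00, 14:15-20:00 (subtract 4h to convert from UTC+4).
Wei in UTC: 11:00-11:15, 12:45-20:00 (subtract 4h to convert from UTC+4).
Aarav in UTC: 13:00-19:45 (add 5h to convert from UTC-5).
Erik ∩ Ximena: 13:00-14:00, 15:15-15:30, 18:00-19:15.
Erik ∩ Ximena ∩ Hana: 13:00-14:00, 15:15-15:30, 18:00-19:15.
Erik ∩ Ximena ∩ Hana ∩ Nikolai: 15:15-15:30, 18:00-19:15.
Erik ∩ Ximena ∩ Hana ∩ Nikolai ∩ Wei: 15:15-15:30, 18:00-19:15.
Erik ∩ Ximena ∩ Hana ∩ Nikolai ∩ Wei ∩ Aarav: 15:15-15:30, 18:00-19:15.
The first common window of at least 60 minutes is 18:00-19:15, so the earliest start is 18:00.

18:00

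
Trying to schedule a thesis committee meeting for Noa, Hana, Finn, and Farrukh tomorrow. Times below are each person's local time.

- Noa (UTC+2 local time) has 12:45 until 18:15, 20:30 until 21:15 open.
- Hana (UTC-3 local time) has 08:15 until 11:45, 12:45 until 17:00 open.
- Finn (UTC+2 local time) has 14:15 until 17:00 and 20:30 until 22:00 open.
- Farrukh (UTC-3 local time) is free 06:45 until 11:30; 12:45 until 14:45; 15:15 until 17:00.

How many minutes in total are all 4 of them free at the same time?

Noa in UTC: 10:45-16:15, 18:30-19:15 (subtract 2h to convert from UTC+2).
Hana in UTC: 11:15-14:45, 15:45-20:00 (add 3h to convert from UTC-3).
Finn in UTC: 12:15-15:00, 18:30-20:00 (subtract 2h to convert from UTC+2).
Farrukh in UTC: 09:45-14:30, 15:45-17:45, 18:15-20:00 (add 3h to convert from UTC-3).
Noa ∩ Hana: 11:15-14:45, 15:45-16:15, 18:30-19:15.
Noa ∩ Hana ∩ Finn: 12:15-14:45, 18:30-19:15.
Noa ∩ Hana ∩ Finn ∩ Farrukh: 12:15-14:30, 18:30-19:15.
Those are the intersection windows.
Summing the common windows: 135 + 45 = 180 minutes.

180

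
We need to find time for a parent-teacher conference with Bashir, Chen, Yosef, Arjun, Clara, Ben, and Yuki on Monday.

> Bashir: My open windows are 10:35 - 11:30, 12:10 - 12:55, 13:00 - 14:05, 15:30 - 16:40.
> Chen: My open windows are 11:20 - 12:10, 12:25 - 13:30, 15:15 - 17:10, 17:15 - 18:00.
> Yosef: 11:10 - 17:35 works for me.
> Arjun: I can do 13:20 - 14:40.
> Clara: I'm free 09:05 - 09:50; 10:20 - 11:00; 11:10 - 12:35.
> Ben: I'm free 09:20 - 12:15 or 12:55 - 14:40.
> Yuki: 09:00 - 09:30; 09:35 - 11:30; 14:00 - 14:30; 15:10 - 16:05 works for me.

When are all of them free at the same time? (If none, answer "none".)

Bashir ∩ Chen: 11:20-11:30, 12:25-12:55, 13:00-13:30, 15:30-16:40.
Bashir ∩ Chen ∩ Yosef: 11:20-11:30, 12:25-12:55, 13:00-13:30, 15:30-16:40.
Bashir ∩ Chen ∩ Yosef ∩ Arjun: 13:20-13:30.
Bashir ∩ Chen ∩ Yosef ∩ Arjun ∩ Clara: ∅.
Bashir ∩ Chen ∩ Yosef ∩ Arjun ∩ Clara ∩ Ben: ∅.
Bashir ∩ Chen ∩ Yosef ∩ Arjun ∩ Clara ∩ Ben ∩ Yuki: ∅.
There is no time when everyone is free.

none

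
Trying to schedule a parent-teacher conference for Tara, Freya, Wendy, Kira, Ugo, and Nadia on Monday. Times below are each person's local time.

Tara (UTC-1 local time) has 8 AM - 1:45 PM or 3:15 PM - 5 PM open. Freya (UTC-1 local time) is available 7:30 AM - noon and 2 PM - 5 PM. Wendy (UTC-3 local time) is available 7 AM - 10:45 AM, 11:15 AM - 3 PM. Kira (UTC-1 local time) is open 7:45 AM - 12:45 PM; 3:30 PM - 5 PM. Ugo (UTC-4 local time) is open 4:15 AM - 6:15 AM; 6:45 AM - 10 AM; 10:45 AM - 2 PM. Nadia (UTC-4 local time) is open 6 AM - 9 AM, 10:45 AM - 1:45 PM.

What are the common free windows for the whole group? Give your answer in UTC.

Tara in UTC: 09:00-14:45, 16:15-18:00 (add 1h to convert from UTC-1).
Freya in UTC: 08:30-13:00, 15:00-18:00 (add 1h to convert from UTC-1).
Wendy in UTC: 10:00-13:45, 14:15-18:00 (add 3h to convert from UTC-3).
Kira in UTC: 08:45-13:45, 16:30-18:00 (add 1h to convert from UTC-1).
Ugo in UTC: 08:15-10:15, 10:45-14:00, 14:45-18:00 (add 4h to convert from UTC-4).
Nadia in UTC: 10:00-13:00, 14:45-17:45 (add 4h to convert from UTC-4).
Tara ∩ Freya: 09:00-13:00, 16:15-18:00.
Tara ∩ Freya ∩ Wendy: 10:00-13:00, 16:15-18:00.
Tara ∩ Freya ∩ Wendy ∩ Kira: 10:00-13:00, 16:30-18:00.
Tara ∩ Freya ∩ Wendy ∩ Kira ∩ Ugo: 10:00-10:15, 10:45-13:00, 16:30-18:00.
Tara ∩ Freya ∩ Wendy ∩ Kira ∩ Ugo ∩ Nadia: 10:00-10:15, 10:45-13:00, 16:30-17:45.

10:00-10:15, 10:45-13:00, 16:30-17:45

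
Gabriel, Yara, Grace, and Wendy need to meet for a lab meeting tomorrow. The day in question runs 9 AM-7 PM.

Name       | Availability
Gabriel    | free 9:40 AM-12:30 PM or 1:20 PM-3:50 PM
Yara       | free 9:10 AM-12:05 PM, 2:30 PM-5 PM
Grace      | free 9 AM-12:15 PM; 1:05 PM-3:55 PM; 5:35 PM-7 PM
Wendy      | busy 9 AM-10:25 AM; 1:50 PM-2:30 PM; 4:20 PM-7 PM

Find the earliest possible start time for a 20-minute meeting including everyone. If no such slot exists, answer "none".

Gabriel free: 09:40-12:30, 13:20-15:50.
Yara free: 09:10-12:05, 14:30-17:00.
Grace free: 09:00-12:15, 13:05-15:55, 17:35-19:00.
Wendy free: 10:25-13:50, 14:30-16:20 (invert busy blocks within the working day).
Gabriel ∩ Yara: 09:40-12:05, 14:30-15:50.
Gabriel ∩ Yara ∩ Grace: 09:40-12:05, 14:30-15:50.
Gabriel ∩ Yara ∩ Grace ∩ Wendy: 10:25-12:05, 14:30-15:50.
Those are the intersection windows.
The first common window of at least 20 minutes is 10:25-12:05, so the earliest start is 10:25.

10:25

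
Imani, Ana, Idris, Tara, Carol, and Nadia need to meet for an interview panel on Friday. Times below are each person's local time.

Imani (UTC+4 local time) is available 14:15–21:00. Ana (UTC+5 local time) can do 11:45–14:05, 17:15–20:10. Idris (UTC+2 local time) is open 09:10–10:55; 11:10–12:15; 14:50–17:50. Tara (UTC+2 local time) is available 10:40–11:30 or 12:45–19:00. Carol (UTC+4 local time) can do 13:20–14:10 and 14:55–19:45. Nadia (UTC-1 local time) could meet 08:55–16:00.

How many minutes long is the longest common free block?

140

Imani in UTC: 10:15-17:00 (subtract 4h to convert from UTC+4).
Ana in UTC: 06:45-09:05, 12:15-15:10 (subtract 5h to convert from UTC+5).
Idris in UTC: 07:10-08:55, 09:10-10:15, 12:50-15:50 (subtract 2h to convert from UTC+2).
Tara in UTC: 08:40-09:30, 10:45-17:00 (subtract 2h to convert from UTC+2).
Carol in UTC: 09:20-10:10, 10:55-15:45 (subtract 4h to convert from UTC+4).
Nadia in UTC: 09:55-17:00 (add 1h to convert from UTC-1).
Imani ∩ Ana: 12:15-15:10.
Imani ∩ Ana ∩ Idris: 12:50-15:10.
Imani ∩ Ana ∩ Idris ∩ Tara: 12:50-15:10.
Imani ∩ Ana ∩ Idris ∩ Tara ∩ Carol: 12:50-15:10.
Imani ∩ Ana ∩ Idris ∩ Tara ∩ Carol ∩ Nadia: 12:50-15:10.
The longest is 12:50-15:10 at 140 minutes.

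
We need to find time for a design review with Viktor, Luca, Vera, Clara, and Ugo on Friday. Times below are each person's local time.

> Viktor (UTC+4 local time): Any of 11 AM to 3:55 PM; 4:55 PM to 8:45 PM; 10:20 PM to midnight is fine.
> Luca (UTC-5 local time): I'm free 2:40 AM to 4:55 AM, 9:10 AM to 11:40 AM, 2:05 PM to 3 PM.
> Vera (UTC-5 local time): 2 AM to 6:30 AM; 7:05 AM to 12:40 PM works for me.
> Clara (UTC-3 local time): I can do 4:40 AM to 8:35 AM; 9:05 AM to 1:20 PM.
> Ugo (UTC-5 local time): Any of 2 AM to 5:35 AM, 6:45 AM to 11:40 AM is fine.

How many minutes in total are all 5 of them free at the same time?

Viktor in UTC: 07:00-11:55, 12:55-16:45, 18:20-20:00 (subtract 4h to convert from UTC+4).
Luca in UTC: 07:40-09:55, 14:10-16:40, 19:05-20:00 (add 5h to convert from UTC-5).
Vera in UTC: 07:00-11:30, 12:05-17:40 (add 5h to convert from UTC-5).
Clara in UTC: 07:40-11:35, 12:05-16:20 (add 3h to convert from UTC-3).
Ugo in UTC: 07:00-10:35, 11:45-16:40 (add 5h to convert from UTC-5).
Viktor ∩ Luca: 07:40-09:55, 14:10-16:40, 19:05-20:00.
Viktor ∩ Luca ∩ Vera: 07:40-09:55, 14:10-16:40.
Viktor ∩ Luca ∩ Vera ∩ Clara: 07:40-09:55, 14:10-16:20.
Viktor ∩ Luca ∩ Vera ∩ Clara ∩ Ugo: 07:40-09:55, 14:10-16:20.
Summing the common windows: 135 + 130 = 265 minutes.

265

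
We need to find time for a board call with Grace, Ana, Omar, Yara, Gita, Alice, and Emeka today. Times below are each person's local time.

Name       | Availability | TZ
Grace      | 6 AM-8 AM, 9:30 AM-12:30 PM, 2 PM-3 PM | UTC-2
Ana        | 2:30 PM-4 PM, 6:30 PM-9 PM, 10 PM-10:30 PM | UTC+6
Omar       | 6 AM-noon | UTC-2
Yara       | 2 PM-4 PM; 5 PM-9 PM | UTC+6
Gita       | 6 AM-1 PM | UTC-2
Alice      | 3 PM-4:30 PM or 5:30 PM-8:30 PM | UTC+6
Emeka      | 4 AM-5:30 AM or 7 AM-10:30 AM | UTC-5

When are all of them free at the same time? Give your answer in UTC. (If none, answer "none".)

Grace in UTC: 08:00-10:00, 11:30-14:30, 16:00-17:00 (add 2h to convert from UTC-2).
Ana in UTC: 08:30-10:00, 12:30-15:00, 16:00-16:30 (subtract 6h to convert from UTC+6).
Omar in UTC: 08:00-14:00 (add 2h to convert from UTC-2).
Yara in UTC: 08:00-10:00, 11:00-15:00 (subtract 6h to convert from UTC+6).
Gita in UTC: 08:00-15:00 (add 2h to convert from UTC-2).
Alice in UTC: 09:00-10:30, 11:30-14:30 (subtract 6h to convert from UTC+6).
Emeka in UTC: 09:00-10:30, 12:00-15:30 (add 5h to convert from UTC-5).
Grace ∩ Ana: 08:30-10:00, 12:30-14:30, 16:00-16:30.
Grace ∩ Ana ∩ Omar: 08:30-10:00, 12:30-14:00.
Grace ∩ Ana ∩ Omar ∩ Yara: 08:30-10:00, 12:30-14:00.
Grace ∩ Ana ∩ Omar ∩ Yara ∩ Gita: 08:30-10:00, 12:30-14:00.
Grace ∩ Ana ∩ Omar ∩ Yara ∩ Gita ∩ Alice: 09:00-10:00, 12:30-14:00.
Grace ∩ Ana ∩ Omar ∩ Yara ∩ Gita ∩ Alice ∩ Emeka: 09:00-10:00, 12:30-14:00.
So the common availability across everyone is 09:00-10:00, 12:30-14:00.

09:00-10:00, 12:30-14:00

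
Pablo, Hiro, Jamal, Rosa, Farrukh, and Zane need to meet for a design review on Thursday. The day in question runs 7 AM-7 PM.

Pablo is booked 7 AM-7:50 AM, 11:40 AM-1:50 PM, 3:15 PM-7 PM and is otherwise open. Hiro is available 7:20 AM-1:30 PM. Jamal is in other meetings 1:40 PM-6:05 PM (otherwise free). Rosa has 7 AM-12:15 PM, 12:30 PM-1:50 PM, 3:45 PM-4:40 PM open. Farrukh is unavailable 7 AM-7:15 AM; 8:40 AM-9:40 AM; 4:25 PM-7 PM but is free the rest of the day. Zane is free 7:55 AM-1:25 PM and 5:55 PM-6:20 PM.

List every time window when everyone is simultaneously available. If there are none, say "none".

Pablo free: 07:50-11:40, 13:50-15:15 (invert busy blocks within the working day).
Hiro free: 07:20-13:30.
Jamal free: 07:00-13:40, 18:05-19:00 (invert busy blocks within the working day).
Rosa free: 07:00-12:15, 12:30-13:50, 15:45-16:40.
Farrukh free: 07:15-08:40, 09:40-16:25 (invert busy blocks within the working day).
Zane free: 07:55-13:25, 17:55-18:20.
Pablo ∩ Hiro: 07:50-11:40.
Pablo ∩ Hiro ∩ Jamal: 07:50-11:40.
Pablo ∩ Hiro ∩ Jamal ∩ Rosa: 07:50-11:40.
Pablo ∩ Hiro ∩ Jamal ∩ Rosa ∩ Farrukh: 07:50-08:40, 09:40-11:40.
Pablo ∩ Hiro ∩ Jamal ∩ Rosa ∩ Farrukh ∩ Zane: 07:55-08:40, 09:40-11:40.
Those are the intersection windows.

07:55-08:40, 09:40-11:40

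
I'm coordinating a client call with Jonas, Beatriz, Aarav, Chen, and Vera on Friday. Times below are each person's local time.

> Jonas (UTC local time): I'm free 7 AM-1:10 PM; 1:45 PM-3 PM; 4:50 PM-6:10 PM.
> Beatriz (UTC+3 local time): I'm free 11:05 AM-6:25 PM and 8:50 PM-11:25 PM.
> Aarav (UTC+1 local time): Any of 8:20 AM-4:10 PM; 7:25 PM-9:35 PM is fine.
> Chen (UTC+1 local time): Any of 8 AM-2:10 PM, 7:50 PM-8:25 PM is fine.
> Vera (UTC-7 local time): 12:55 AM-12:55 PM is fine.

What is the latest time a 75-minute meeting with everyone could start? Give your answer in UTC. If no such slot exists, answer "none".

Jonas in UTC: 07:00-13:10, 13:45-15:00, 16:50-18:10.
Beatriz in UTC: 08:05-15:25, 17:50-20:25 (subtract 3h to convert from UTC+3).
Aarav in UTC: 07:20-15:10, 18:25-20:35 (subtract 1h to convert from UTC+1).
Chen in UTC: 07:00-13:10, 18:50-19:25 (subtract 1h to convert from UTC+1).
Vera in UTC: 07:55-19:55 (add 7h to convert from UTC-7).
Jonas ∩ Beatriz: 08:05-13:10, 13:45-15:00, 17:50-18:10.
Jonas ∩ Beatriz ∩ Aarav: 08:05-13:10, 13:45-15:00.
Jonas ∩ Beatriz ∩ Aarav ∩ Chen: 08:05-13:10.
Jonas ∩ Beatriz ∩ Aarav ∩ Chen ∩ Vera: 08:05-13:10.
The last common window of at least 75 minutes is 08:05-13:10; a 75-minute meeting can start as late as 11:55 and still end by 13:10.

11:55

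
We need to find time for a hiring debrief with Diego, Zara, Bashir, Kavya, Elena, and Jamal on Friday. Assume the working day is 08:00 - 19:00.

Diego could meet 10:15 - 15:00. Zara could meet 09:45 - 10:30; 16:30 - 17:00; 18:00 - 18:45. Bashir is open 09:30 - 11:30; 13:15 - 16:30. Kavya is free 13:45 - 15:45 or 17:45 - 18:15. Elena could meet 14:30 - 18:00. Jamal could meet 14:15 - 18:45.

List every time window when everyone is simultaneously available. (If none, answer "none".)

Diego ∩ Zara: 10:15-10:30.
Diego ∩ Zara ∩ Bashir: 10:15-10:30.
Diego ∩ Zara ∩ Bashir ∩ Kavya: ∅.
Diego ∩ Zara ∩ Bashir ∩ Kavya ∩ Elena: ∅.
Diego ∩ Zara ∩ Bashir ∩ Kavya ∩ Elena ∩ Jamal: ∅.
There is no time when everyone is free.

none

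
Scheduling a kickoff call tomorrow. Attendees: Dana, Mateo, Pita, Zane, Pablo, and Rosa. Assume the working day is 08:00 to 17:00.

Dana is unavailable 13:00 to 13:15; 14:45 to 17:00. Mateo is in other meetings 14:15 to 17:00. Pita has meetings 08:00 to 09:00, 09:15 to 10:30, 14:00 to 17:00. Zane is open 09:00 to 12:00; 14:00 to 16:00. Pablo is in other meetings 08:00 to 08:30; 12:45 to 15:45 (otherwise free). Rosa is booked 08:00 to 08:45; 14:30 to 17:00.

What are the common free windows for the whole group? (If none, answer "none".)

09:00-09:15, 10:30-12:00

Dana free: 08:00-13:00, 13:15-14:45 (invert busy blocks within the working day).
Mateo free: 08:00-14:15 (invert busy blocks within the working day).
Pita free: 09:00-09:15, 10:30-14:00 (invert busy blocks within the working day).
Zane free: 09:00-12:00, 14:00-16:00.
Pablo free: 08:30-12:45, 15:45-17:00 (invert busy blocks within the working day).
Rosa free: 08:45-14:30 (invert busy blocks within the working day).
Dana ∩ Mateo: 08:00-13:00, 13:15-14:15.
Dana ∩ Mateo ∩ Pita: 09:00-09:15, 10:30-13:00, 13:15-14:00.
Dana ∩ Mateo ∩ Pita ∩ Zane: 09:00-09:15, 10:30-12:00.
Dana ∩ Mateo ∩ Pita ∩ Zane ∩ Pablo: 09:00-09:15, 10:30-12:00.
Dana ∩ Mateo ∩ Pita ∩ Zane ∩ Pablo ∩ Rosa: 09:00-09:15, 10:30-12:00.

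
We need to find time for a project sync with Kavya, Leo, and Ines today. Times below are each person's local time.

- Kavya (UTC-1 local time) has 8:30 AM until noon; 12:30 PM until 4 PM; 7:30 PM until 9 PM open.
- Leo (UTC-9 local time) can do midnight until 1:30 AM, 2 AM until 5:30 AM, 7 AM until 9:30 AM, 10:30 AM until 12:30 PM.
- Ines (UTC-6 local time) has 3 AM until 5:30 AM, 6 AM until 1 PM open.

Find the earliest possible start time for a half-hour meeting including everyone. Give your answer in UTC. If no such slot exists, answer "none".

09:30

Kavya in UTC: 09:30-13:00, 13:30-17:00, 20:30-22:00 (add 1h to convert from UTC-1).
Leo in UTC: 09:00-10:30, 11:00-14:30, 16:00-18:30, 19:30-21:30 (add 9h to convert from UTC-9).
Ines in UTC: 09:00-11:30, 12:00-19:00 (add 6h to convert from UTC-6).
Kavya ∩ Leo: 09:30-10:30, 11:00-13:00, 13:30-14:30, 16:00-17:00, 20:30-21:30.
Kavya ∩ Leo ∩ Ines: 09:30-10:30, 11:00-11:30, 12:00-13:00, 13:30-14:30, 16:00-17:00.
So the common availability across everyone is 09:30-10:30, 11:00-11:30, 12:00-13:00, 13:30-14:30, 16:00-17:00.
The first common window of at least 30 minutes is 09:30-10:30, so the earliest start is 09:30.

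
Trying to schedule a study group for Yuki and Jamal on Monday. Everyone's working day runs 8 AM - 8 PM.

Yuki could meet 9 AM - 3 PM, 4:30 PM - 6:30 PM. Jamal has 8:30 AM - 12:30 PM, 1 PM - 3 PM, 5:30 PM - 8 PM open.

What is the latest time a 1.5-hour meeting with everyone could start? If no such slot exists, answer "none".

Yuki ∩ Jamal: 09:00-12:30, 13:00-15:00, 17:30-18:30.
So the common availability across everyone is 09:00-12:30, 13:00-15:00, 17:30-18:30.
The last common window of at least 90 minutes is 13:00-15:00; a 90-minute meeting can start as late as 13:30 and still end by 15:00.

13:30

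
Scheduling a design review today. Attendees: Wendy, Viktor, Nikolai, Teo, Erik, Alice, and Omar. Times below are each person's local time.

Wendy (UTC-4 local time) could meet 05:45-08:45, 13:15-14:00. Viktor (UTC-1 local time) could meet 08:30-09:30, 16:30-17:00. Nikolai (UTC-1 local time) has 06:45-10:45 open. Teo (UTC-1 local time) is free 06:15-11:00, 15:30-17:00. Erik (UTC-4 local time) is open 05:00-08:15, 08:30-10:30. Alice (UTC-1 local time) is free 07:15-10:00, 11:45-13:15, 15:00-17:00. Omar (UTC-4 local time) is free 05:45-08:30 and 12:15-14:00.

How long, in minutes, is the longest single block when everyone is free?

Wendy in UTC: 09:45-12:45, 17:15-18:00 (add 4h to convert from UTC-4).
Viktor in UTC: 09:30-10:30, 17:30-18:00 (add 1h to convert from UTC-1).
Nikolai in UTC: 07:45-11:45 (add 1h to convert from UTC-1).
Teo in UTC: 07:15-12:00, 16:30-18:00 (add 1h to convert from UTC-1).
Erik in UTC: 09:00-12:15, 12:30-14:30 (add 4h to convert from UTC-4).
Alice in UTC: 08:15-11:00, 12:45-14:15, 16:00-18:00 (add 1h to convert from UTC-1).
Omar in UTC: 09:45-12:30, 16:15-18:00 (add 4h to convert from UTC-4).
Wendy ∩ Viktor: 09:45-10:30, 17:30-18:00.
Wendy ∩ Viktor ∩ Nikolai: 09:45-10:30.
Wendy ∩ Viktor ∩ Nikolai ∩ Teo: 09:45-10:30.
Wendy ∩ Viktor ∩ Nikolai ∩ Teo ∩ Erik: 09:45-10:30.
Wendy ∩ Viktor ∩ Nikolai ∩ Teo ∩ Erik ∩ Alice: 09:45-10:30.
Wendy ∩ Viktor ∩ Nikolai ∩ Teo ∩ Erik ∩ Alice ∩ Omar: 09:45-10:30.
The longest is 09:45-10:30 at 45 minutes.

45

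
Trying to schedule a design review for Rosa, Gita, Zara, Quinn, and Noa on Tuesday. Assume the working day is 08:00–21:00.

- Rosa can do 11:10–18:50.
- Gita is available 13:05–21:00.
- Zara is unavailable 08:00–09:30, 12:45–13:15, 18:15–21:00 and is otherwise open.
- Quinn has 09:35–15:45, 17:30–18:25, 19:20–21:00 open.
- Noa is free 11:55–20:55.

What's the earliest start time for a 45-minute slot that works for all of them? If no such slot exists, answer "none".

13:15

Rosa free: 11:10-18:50.
Gita free: 13:05-21:00.
Zara free: 09:30-12:45, 13:15-18:15 (invert busy blocks within the working day).
Quinn free: 09:35-15:45, 17:30-18:25, 19:20-21:00.
Noa free: 11:55-20:55.
Rosa ∩ Gita: 13:05-18:50.
Rosa ∩ Gita ∩ Zara: 13:15-18:15.
Rosa ∩ Gita ∩ Zara ∩ Quinn: 13:15-15:45, 17:30-18:15.
Rosa ∩ Gita ∩ Zara ∩ Quinn ∩ Noa: 13:15-15:45, 17:30-18:15.
The first common window of at least 45 minutes is 13:15-15:45, so the earliest start is 13:15.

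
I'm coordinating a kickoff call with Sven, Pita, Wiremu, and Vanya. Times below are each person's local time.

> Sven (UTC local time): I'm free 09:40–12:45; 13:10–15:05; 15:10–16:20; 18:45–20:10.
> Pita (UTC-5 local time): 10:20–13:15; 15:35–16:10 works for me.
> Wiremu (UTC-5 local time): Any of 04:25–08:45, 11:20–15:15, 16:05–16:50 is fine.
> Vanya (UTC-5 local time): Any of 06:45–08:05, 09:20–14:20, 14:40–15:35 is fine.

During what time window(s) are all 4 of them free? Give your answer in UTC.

none

Sven in UTC: 09:40-12:45, 13:10-15:05, 15:10-16:20, 18:45-20:10.
Pita in UTC: 15:20-18:15, 20:35-21:10 (add 5h to convert from UTC-5).
Wiremu in UTC: 09:25-13:45, 16:20-20:15, 21:05-21:50 (add 5h to convert from UTC-5).
Vanya in UTC: 11:45-13:05, 14:20-19:20, 19:40-20:35 (add 5h to convert from UTC-5).
Sven ∩ Pita: 15:20-16:20.
Sven ∩ Pita ∩ Wiremu: ∅.
Sven ∩ Pita ∩ Wiremu ∩ Vanya: ∅.
There is no time when everyone is free.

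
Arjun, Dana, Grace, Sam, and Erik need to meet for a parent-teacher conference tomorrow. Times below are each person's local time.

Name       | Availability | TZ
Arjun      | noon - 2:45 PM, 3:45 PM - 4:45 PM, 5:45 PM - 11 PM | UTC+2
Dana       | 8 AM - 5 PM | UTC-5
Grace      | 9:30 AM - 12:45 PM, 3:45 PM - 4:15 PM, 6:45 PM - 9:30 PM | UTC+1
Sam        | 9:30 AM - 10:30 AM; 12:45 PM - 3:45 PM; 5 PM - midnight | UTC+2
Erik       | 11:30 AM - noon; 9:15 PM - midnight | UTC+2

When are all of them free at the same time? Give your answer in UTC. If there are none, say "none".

19:15-20:30

Arjun in UTC: 10:00-12:45, 13:45-14:45, 15:45-21:00 (subtract 2h to convert from UTC+2).
Dana in UTC: 13:00-22:00 (add 5h to convert from UTC-5).
Grace in UTC: 08:30-11:45, 14:45-15:15, 17:45-20:30 (subtract 1h to convert from UTC+1).
Sam in UTC: 07:30-08:30, 10:45-13:45, 15:00-22:00 (subtract 2h to convert from UTC+2).
Erik in UTC: 09:30-10:00, 19:15-22:00 (subtract 2h to convert from UTC+2).
Arjun ∩ Dana: 13:45-14:45, 15:45-21:00.
Arjun ∩ Dana ∩ Grace: 17:45-20:30.
Arjun ∩ Dana ∩ Grace ∩ Sam: 17:45-20:30.
Arjun ∩ Dana ∩ Grace ∩ Sam ∩ Erik: 19:15-20:30.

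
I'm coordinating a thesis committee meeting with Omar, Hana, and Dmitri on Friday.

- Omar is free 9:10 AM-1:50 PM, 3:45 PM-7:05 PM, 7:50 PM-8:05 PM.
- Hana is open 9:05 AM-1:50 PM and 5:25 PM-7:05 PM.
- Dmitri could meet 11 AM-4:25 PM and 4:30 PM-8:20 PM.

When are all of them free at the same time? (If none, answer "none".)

11:00-13:50, 17:25-19:05

Omar ∩ Hana: 09:10-13:50, 17:25-19:05.
Omar ∩ Hana ∩ Dmitri: 11:00-13:50, 17:25-19:05.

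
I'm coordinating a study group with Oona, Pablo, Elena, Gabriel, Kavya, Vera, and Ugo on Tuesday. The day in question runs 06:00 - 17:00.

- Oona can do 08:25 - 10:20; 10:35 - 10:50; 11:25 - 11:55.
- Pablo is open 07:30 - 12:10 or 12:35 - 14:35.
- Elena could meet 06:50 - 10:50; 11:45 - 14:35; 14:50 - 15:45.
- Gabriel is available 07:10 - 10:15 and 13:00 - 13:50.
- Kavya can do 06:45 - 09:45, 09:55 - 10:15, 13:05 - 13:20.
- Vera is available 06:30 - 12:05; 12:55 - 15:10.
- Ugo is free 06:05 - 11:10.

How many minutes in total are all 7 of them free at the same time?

100

Oona ∩ Pablo: 08:25-10:20, 10:35-10:50, 11:25-11:55.
Oona ∩ Pablo ∩ Elena: 08:25-10:20, 10:35-10:50, 11:45-11:55.
Oona ∩ Pablo ∩ Elena ∩ Gabriel: 08:25-10:15.
Oona ∩ Pablo ∩ Elena ∩ Gabriel ∩ Kavya: 08:25-09:45, 09:55-10:15.
Oona ∩ Pablo ∩ Elena ∩ Gabriel ∩ Kavya ∩ Vera: 08:25-09:45, 09:55-10:15.
Oona ∩ Pablo ∩ Elena ∩ Gabriel ∩ Kavya ∩ Vera ∩ Ugo: 08:25-09:45, 09:55-10:15.
Those are the intersection windows.
Summing the common windows: 80 + 20 = 100 minutes.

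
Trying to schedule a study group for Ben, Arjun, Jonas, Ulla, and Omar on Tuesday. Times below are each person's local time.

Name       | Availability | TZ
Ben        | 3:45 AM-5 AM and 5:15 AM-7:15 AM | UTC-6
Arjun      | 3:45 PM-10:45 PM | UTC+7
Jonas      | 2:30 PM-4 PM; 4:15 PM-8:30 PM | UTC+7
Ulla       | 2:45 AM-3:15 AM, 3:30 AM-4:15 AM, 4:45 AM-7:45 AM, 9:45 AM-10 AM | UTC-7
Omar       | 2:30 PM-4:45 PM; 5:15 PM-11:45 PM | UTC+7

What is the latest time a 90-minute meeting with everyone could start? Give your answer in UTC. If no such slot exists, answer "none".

Ben in UTC: 09:45-11:00, 11:15-13:15 (add 6h to convert from UTC-6).
Arjun in UTC: 08:45-15:45 (subtract 7h to convert from UTC+7).
Jonas in UTC: 07:30-09:00, 09:15-13:30 (subtract 7h to convert from UTC+7).
Ulla in UTC: 09:45-10:15, 10:30-11:15, 11:45-14:45, 16:45-17:00 (add 7h to convert from UTC-7).
Omar in UTC: 07:30-09:45, 10:15-16:45 (subtract 7h to convert from UTC+7).
Ben ∩ Arjun: 09:45-11:00, 11:15-13:15.
Ben ∩ Arjun ∩ Jonas: 09:45-11:00, 11:15-13:15.
Ben ∩ Arjun ∩ Jonas ∩ Ulla: 09:45-10:15, 10:30-11:00, 11:45-13:15.
Ben ∩ Arjun ∩ Jonas ∩ Ulla ∩ Omar: 10:30-11:00, 11:45-13:15.
So the common availability across everyone is 10:30-11:00, 11:45-13:15.
The last common window of at least 90 minutes is 11:45-13:15; a 90-minute meeting can start as late as 11:45 and still end by 13:15.

11:45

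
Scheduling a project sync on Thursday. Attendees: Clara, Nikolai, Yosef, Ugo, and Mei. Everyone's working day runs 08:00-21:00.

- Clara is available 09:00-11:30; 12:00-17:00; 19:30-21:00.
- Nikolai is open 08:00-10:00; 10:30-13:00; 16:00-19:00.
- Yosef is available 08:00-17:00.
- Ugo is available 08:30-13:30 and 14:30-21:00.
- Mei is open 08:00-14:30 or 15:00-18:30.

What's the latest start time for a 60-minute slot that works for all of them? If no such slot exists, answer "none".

16:00

Clara ∩ Nikolai: 09:00-10:00, 10:30-11:30, 12:00-13:00, 16:00-17:00.
Clara ∩ Nikolai ∩ Yosef: 09:00-10:00, 10:30-11:30, 12:00-13:00, 16:00-17:00.
Clara ∩ Nikolai ∩ Yosef ∩ Ugo: 09:00-10:00, 10:30-11:30, 12:00-13:00, 16:00-17:00.
Clara ∩ Nikolai ∩ Yosef ∩ Ugo ∩ Mei: 09:00-10:00, 10:30-11:30, 12:00-13:00, 16:00-17:00.
The last common window of at least 60 minutes is 16:00-17:00; a 60-minute meeting can start as late as 16:00 and still end by 17:00.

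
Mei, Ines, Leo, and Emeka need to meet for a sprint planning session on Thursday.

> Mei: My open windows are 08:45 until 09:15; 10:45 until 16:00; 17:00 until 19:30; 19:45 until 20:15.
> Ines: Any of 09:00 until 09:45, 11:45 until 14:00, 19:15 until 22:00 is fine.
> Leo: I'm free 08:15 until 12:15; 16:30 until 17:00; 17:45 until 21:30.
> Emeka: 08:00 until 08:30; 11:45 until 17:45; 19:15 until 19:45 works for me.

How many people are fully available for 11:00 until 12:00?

Mei and Leo can make the full 11:00-12:00 slot — that's 2.

2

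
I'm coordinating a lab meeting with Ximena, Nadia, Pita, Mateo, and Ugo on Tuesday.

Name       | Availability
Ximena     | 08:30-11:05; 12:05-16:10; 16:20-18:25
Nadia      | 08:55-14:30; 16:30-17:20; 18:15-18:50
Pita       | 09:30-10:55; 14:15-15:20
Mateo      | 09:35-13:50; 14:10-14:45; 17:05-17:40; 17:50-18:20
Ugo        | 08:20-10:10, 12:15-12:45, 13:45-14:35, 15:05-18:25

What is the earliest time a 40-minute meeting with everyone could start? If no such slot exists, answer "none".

Ximena ∩ Nadia: 08:55-11:05, 12:05-14:30, 16:30-17:20, 18:15-18:25.
Ximena ∩ Nadia ∩ Pita: 09:30-10:55, 14:15-14:30.
Ximena ∩ Nadia ∩ Pita ∩ Mateo: 09:35-10:55, 14:15-14:30.
Ximena ∩ Nadia ∩ Pita ∩ Mateo ∩ Ugo: 09:35-10:10, 14:15-14:30.
No common window is at least 40 minutes long.

none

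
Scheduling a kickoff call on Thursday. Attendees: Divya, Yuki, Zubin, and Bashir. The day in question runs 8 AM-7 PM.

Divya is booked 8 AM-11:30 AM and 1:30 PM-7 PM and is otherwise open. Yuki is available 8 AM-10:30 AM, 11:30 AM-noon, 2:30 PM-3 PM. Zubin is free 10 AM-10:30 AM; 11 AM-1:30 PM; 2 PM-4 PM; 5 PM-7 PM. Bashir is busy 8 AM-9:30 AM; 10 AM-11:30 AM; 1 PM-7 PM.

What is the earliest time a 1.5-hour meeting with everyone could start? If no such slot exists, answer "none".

Divya free: 11:30-13:30 (invert busy blocks within the working day).
Yuki free: 08:00-10:30, 11:30-12:00, 14:30-15:00.
Zubin free: 10:00-10:30, 11:00-13:30, 14:00-16:00, 17:00-19:00.
Bashir free: 09:30-10:00, 11:30-13:00 (invert busy blocks within the working day).
Divya ∩ Yuki: 11:30-12:00.
Divya ∩ Yuki ∩ Zubin: 11:30-12:00.
Divya ∩ Yuki ∩ Zubin ∩ Bashir: 11:30-12:00.
Those are the intersection windows.
No common window is at least 90 minutes long.

none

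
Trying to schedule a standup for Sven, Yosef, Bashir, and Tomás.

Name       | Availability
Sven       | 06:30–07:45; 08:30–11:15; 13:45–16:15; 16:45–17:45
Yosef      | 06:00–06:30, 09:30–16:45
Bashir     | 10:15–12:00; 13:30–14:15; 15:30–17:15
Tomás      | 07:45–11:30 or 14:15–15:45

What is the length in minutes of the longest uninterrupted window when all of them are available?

60

Sven ∩ Yosef: 09:30-11:15, 13:45-16:15.
Sven ∩ Yosef ∩ Bashir: 10:15-11:15, 13:45-14:15, 15:30-16:15.
Sven ∩ Yosef ∩ Bashir ∩ Tomás: 10:15-11:15, 15:30-15:45.
The longest is 10:15-11:15 at 60 minutes.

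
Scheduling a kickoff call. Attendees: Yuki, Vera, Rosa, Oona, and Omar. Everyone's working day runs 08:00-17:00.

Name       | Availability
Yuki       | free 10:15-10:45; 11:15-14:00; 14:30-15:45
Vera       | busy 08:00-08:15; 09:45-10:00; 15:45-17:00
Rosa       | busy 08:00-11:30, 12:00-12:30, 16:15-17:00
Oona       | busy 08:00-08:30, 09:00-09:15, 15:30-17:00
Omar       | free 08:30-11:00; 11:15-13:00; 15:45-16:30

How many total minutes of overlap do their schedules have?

Yuki free: 10:15-10:45, 11:15-14:00, 14:30-15:45.
Vera free: 08:15-09:45, 10:00-15:45 (invert busy blocks within the working day).
Rosa free: 11:30-12:00, 12:30-16:15 (invert busy blocks within the working day).
Oona free: 08:30-09:00, 09:15-15:30 (invert busy blocks within the working day).
Omar free: 08:30-11:00, 11:15-13:00, 15:45-16:30.
Yuki ∩ Vera: 10:15-10:45, 11:15-14:00, 14:30-15:45.
Yuki ∩ Vera ∩ Rosa: 11:30-12:00, 12:30-14:00, 14:30-15:45.
Yuki ∩ Vera ∩ Rosa ∩ Oona: 11:30-12:00, 12:30-14:00, 14:30-15:30.
Yuki ∩ Vera ∩ Rosa ∩ Oona ∩ Omar: 11:30-12:00, 12:30-13:00.
So the common availability across everyone is 11:30-12:00, 12:30-13:00.
Summing the common windows: 30 + 30 = 60 minutes.

60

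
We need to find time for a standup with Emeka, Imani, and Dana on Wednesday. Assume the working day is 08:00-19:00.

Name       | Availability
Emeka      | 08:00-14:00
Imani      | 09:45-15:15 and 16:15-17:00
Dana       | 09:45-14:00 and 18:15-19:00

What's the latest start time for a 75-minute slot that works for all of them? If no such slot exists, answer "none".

12:45

Emeka ∩ Imani: 09:45-14:00.
Emeka ∩ Imani ∩ Dana: 09:45-14:00.
So the common availability across everyone is 09:45-14:00.
The last common window of at least 75 minutes is 09:45-14:00; a 75-minute meeting can start as late as 12:45 and still end by 14:00.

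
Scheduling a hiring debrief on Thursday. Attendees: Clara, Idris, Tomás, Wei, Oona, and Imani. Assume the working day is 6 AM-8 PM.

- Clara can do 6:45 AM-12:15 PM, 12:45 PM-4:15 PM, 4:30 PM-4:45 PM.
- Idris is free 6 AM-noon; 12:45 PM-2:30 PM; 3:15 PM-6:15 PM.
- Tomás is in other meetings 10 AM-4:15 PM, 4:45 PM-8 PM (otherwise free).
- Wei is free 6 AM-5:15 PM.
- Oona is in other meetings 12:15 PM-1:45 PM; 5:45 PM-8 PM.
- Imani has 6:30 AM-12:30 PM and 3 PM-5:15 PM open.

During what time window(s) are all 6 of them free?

Clara free: 06:45-12:15, 12:45-16:15, 16:30-16:45.
Idris free: 06:00-12:00, 12:45-14:30, 15:15-18:15.
Tomás free: 06:00-10:00, 16:15-16:45 (invert busy blocks within the working day).
Wei free: 06:00-17:15.
Oona free: 06:00-12:15, 13:45-17:45 (invert busy blocks within the working day).
Imani free: 06:30-12:30, 15:00-17:15.
Clara ∩ Idris: 06:45-12:00, 12:45-14:30, 15:15-16:15, 16:30-16:45.
Clara ∩ Idris ∩ Tomás: 06:45-10:00, 16:30-16:45.
Clara ∩ Idris ∩ Tomás ∩ Wei: 06:45-10:00, 16:30-16:45.
Clara ∩ Idris ∩ Tomás ∩ Wei ∩ Oona: 06:45-10:00, 16:30-16:45.
Clara ∩ Idris ∩ Tomás ∩ Wei ∩ Oona ∩ Imani: 06:45-10:00, 16:30-16:45.
Those are the intersection windows.

06:45-10:00, 16:30-16:45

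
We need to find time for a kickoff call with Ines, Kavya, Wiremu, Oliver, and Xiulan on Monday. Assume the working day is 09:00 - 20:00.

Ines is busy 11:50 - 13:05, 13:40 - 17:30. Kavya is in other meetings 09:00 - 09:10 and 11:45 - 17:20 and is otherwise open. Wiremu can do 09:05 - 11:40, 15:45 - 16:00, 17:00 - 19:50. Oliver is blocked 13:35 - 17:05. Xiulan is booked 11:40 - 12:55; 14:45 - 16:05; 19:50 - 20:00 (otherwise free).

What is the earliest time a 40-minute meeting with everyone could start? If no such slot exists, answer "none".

Ines free: 09:00-11:50, 13:05-13:40, 17:30-20:00 (invert busy blocks within the working day).
Kavya free: 09:10-11:45, 17:20-20:00 (invert busy blocks within the working day).
Wiremu free: 09:05-11:40, 15:45-16:00, 17:00-19:50.
Oliver free: 09:00-13:35, 17:05-20:00 (invert busy blocks within the working day).
Xiulan free: 09:00-11:40, 12:55-14:45, 16:05-19:50 (invert busy blocks within the working day).
Ines ∩ Kavya: 09:10-11:45, 17:30-20:00.
Ines ∩ Kavya ∩ Wiremu: 09:10-11:40, 17:30-19:50.
Ines ∩ Kavya ∩ Wiremu ∩ Oliver: 09:10-11:40, 17:30-19:50.
Ines ∩ Kavya ∩ Wiremu ∩ Oliver ∩ Xiulan: 09:10-11:40, 17:30-19:50.
The first common window of at least 40 minutes is 09:10-11:40, so the earliest start is 09:10.

09:10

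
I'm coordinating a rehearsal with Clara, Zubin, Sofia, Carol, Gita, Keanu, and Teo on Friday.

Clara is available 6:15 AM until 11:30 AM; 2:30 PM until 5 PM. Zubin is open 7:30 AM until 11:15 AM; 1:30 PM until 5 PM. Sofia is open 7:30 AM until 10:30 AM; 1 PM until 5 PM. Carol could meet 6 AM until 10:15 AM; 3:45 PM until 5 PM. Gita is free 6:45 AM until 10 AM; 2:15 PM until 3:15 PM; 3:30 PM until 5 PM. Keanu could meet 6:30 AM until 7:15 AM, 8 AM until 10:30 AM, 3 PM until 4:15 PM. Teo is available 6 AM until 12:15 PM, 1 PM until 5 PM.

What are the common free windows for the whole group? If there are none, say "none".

Clara ∩ Zubin: 07:30-11:15, 14:30-17:00.
Clara ∩ Zubin ∩ Sofia: 07:30-10:30, 14:30-17:00.
Clara ∩ Zubin ∩ Sofia ∩ Carol: 07:30-10:15, 15:45-17:00.
Clara ∩ Zubin ∩ Sofia ∩ Carol ∩ Gita: 07:30-10:00, 15:45-17:00.
Clara ∩ Zubin ∩ Sofia ∩ Carol ∩ Gita ∩ Keanu: 08:00-10:00, 15:45-16:15.
Clara ∩ Zubin ∩ Sofia ∩ Carol ∩ Gita ∩ Keanu ∩ Teo: 08:00-10:00, 15:45-16:15.
So the common availability across everyone is 08:00-10:00, 15:45-16:15.

08:00-10:00, 15:45-16:15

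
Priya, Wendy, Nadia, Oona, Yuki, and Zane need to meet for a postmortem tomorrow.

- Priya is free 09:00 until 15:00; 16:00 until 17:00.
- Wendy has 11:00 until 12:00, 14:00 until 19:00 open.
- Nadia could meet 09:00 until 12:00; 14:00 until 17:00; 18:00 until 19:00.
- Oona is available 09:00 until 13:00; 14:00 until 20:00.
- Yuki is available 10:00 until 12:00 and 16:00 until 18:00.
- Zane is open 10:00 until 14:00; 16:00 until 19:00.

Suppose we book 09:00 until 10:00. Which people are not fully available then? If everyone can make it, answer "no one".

Wendy, Yuki, Zane

Priya: free for 09:00-10:00. Wendy: not fully free for 09:00-10:00. Nadia: free for 09:00-10:00. Oona: free for 09:00-10:00. Yuki: not fully free for 09:00-10:00. Zane: not fully free for 09:00-10:00.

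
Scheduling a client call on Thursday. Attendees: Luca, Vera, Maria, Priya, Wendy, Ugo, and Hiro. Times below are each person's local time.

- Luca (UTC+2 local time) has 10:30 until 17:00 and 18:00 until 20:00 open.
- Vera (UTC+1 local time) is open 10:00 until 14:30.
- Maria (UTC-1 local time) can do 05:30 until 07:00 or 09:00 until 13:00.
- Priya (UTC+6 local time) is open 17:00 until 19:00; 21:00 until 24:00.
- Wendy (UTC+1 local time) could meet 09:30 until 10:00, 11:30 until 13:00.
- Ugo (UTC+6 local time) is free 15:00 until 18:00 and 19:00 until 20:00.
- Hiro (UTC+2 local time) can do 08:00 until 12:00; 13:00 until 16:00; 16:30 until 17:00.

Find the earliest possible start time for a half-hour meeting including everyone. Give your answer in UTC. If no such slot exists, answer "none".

11:00

Luca in UTC: 08:30-15:00, 16:00-18:00 (subtract 2h to convert from UTC+2).
Vera in UTC: 09:00-13:30 (subtract 1h to convert from UTC+1).
Maria in UTC: 06:30-08:00, 10:00-14:00 (add 1h to convert from UTC-1).
Priya in UTC: 11:00-13:00, 15:00-18:00 (subtract 6h to convert from UTC+6).
Wendy in UTC: 08:30-09:00, 10:30-12:00 (subtract 1h to convert from UTC+1).
Ugo in UTC: 09:00-12:00, 13:00-14:00 (subtract 6h to convert from UTC+6).
Hiro in UTC: 06:00-10:00, 11:00-14:00, 14:30-15:00 (subtract 2h to convert from UTC+2).
Luca ∩ Vera: 09:00-13:30.
Luca ∩ Vera ∩ Maria: 10:00-13:30.
Luca ∩ Vera ∩ Maria ∩ Priya: 11:00-13:00.
Luca ∩ Vera ∩ Maria ∩ Priya ∩ Wendy: 11:00-12:00.
Luca ∩ Vera ∩ Maria ∩ Priya ∩ Wendy ∩ Ugo: 11:00-12:00.
Luca ∩ Vera ∩ Maria ∩ Priya ∩ Wendy ∩ Ugo ∩ Hiro: 11:00-12:00.
The first common window of at least 30 minutes is 11:00-12:00, so the earliest start is 11:00.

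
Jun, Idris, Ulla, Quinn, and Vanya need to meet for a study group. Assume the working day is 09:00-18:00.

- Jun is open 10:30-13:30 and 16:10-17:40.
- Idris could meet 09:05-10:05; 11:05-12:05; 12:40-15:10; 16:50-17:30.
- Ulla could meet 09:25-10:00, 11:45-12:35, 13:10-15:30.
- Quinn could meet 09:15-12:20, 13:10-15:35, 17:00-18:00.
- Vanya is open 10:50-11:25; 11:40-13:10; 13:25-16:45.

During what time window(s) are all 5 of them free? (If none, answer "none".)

11:45-12:05, 13:25-13:30

Jun ∩ Idris: 11:05-12:05, 12:40-13:30, 16:50-17:30.
Jun ∩ Idris ∩ Ulla: 11:45-12:05, 13:10-13:30.
Jun ∩ Idris ∩ Ulla ∩ Quinn: 11:45-12:05, 13:10-13:30.
Jun ∩ Idris ∩ Ulla ∩ Quinn ∩ Vanya: 11:45-12:05, 13:25-13:30.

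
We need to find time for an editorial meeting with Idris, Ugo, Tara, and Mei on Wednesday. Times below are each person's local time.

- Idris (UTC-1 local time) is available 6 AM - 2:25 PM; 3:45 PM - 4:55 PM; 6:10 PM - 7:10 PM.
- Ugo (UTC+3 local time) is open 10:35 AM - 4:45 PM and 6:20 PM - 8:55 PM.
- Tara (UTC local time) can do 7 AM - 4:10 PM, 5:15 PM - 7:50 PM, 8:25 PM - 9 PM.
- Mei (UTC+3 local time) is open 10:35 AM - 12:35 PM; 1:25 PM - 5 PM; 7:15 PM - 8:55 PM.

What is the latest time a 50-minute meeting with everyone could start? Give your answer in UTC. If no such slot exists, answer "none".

12:55

Idris in UTC: 07:00-15:25, 16:45-17:55, 19:10-20:10 (add 1h to convert from UTC-1).
Ugo in UTC: 07:35-13:45, 15:20-17:55 (subtract 3h to convert from UTC+3).
Tara in UTC: 07:00-16:10, 17:15-19:50, 20:25-21:00.
Mei in UTC: 07:35-09:35, 10:25-14:00, 16:15-17:55 (subtract 3h to convert from UTC+3).
Idris ∩ Ugo: 07:35-13:45, 15:20-15:25, 16:45-17:55.
Idris ∩ Ugo ∩ Tara: 07:35-13:45, 15:20-15:25, 17:15-17:55.
Idris ∩ Ugo ∩ Tara ∩ Mei: 07:35-09:35, 10:25-13:45, 17:15-17:55.
The last common window of at least 50 minutes is 10:25-13:45; a 50-minute meeting can start as late as 12:55 and still end by 13:45.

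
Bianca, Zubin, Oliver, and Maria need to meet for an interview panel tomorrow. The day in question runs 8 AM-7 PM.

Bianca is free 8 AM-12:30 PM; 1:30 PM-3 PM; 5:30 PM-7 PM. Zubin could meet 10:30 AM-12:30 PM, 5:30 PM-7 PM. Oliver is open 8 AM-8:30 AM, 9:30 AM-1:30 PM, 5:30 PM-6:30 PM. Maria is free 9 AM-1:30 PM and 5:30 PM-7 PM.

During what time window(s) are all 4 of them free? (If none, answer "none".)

10:30-12:30, 17:30-18:30

Bianca ∩ Zubin: 10:30-12:30, 17:30-19:00.
Bianca ∩ Zubin ∩ Oliver: 10:30-12:30, 17:30-18:30.
Bianca ∩ Zubin ∩ Oliver ∩ Maria: 10:30-12:30, 17:30-18:30.
Those are the intersection windows.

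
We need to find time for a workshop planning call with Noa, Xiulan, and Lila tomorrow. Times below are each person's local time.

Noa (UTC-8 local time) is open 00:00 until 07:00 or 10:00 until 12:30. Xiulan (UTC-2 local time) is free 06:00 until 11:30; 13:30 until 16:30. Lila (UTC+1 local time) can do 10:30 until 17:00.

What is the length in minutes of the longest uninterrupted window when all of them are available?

240

Noa in UTC: 08:00-15:00, 18:00-20:30 (add 8h to convert from UTC-8).
Xiulan in UTC: 08:00-13:30, 15:30-18:30 (add 2h to convert from UTC-2).
Lila in UTC: 09:30-16:00 (subtract 1h to convert from UTC+1).
Noa ∩ Xiulan: 08:00-13:30, 18:00-18:30.
Noa ∩ Xiulan ∩ Lila: 09:30-13:30.
So the common availability across everyone is 09:30-13:30.
The longest is 09:30-13:30 at 240 minutes.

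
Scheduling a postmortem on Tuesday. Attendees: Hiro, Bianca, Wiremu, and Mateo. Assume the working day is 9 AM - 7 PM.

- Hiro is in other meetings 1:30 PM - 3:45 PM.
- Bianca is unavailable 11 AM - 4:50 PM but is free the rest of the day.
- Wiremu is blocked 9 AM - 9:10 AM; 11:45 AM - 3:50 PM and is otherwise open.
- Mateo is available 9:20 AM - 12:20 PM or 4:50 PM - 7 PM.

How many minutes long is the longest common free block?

130

Hiro free: 09:00-13:30, 15:45-19:00 (invert busy blocks within the working day).
Bianca free: 09:00-11:00, 16:50-19:00 (invert busy blocks within the working day).
Wiremu free: 09:10-11:45, 15:50-19:00 (invert busy blocks within the working day).
Mateo free: 09:20-12:20, 16:50-19:00.
Hiro ∩ Bianca: 09:00-11:00, 16:50-19:00.
Hiro ∩ Bianca ∩ Wiremu: 09:10-11:00, 16:50-19:00.
Hiro ∩ Bianca ∩ Wiremu ∩ Mateo: 09:20-11:00, 16:50-19:00.
Those are the intersection windows.
The longest is 16:50-19:00 at 130 minutes.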